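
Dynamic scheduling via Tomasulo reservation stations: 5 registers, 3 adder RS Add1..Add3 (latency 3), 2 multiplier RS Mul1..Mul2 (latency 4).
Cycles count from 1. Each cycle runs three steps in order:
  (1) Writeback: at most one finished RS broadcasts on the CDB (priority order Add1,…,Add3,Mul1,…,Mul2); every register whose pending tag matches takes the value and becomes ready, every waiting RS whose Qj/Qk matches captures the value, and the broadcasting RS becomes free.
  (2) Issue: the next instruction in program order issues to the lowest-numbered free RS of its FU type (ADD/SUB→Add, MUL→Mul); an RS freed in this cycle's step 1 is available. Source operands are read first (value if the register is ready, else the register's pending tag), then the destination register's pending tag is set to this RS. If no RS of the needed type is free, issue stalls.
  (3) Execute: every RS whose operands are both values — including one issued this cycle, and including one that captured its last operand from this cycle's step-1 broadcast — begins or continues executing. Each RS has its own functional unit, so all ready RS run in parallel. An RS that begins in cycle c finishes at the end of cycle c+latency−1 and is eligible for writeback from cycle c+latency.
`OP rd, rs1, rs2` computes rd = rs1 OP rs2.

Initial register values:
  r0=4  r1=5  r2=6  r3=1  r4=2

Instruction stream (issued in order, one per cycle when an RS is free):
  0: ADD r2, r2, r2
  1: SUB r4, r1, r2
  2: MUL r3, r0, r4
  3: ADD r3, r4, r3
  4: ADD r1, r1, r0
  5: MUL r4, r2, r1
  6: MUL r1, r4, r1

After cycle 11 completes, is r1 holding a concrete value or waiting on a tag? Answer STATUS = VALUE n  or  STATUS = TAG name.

STATUS = TAG Mul1

cycle 1: issue ADD r2<-Add1 // r0:4,r1:5,r2:Add1,r3:1,r4:2
cycle 2: issue SUB r4<-Add2 // r0:4,r1:5,r2:Add1,r3:1,r4:Add2
cycle 3: issue MUL r3<-Mul1 // r0:4,r1:5,r2:Add1,r3:Mul1,r4:Add2
cycle 4: CDB Add1=12; issue ADD r3<-Add1 // r0:4,r1:5,r2:12,r3:Add1,r4:Add2
cycle 5: issue ADD r1<-Add3 // r0:4,r1:Add3,r2:12,r3:Add1,r4:Add2
cycle 6: issue MUL r4<-Mul2 // r0:4,r1:Add3,r2:12,r3:Add1,r4:Mul2
cycle 7: CDB Add2=-7; stall // r0:4,r1:Add3,r2:12,r3:Add1,r4:Mul2
cycle 8: CDB Add3=9; stall // r0:4,r1:9,r2:12,r3:Add1,r4:Mul2
cycle 9: stall // r0:4,r1:9,r2:12,r3:Add1,r4:Mul2
cycle 10: stall // r0:4,r1:9,r2:12,r3:Add1,r4:Mul2
cycle 11: CDB Mul1=-28; issue MUL r1<-Mul1 // r0:4,r1:Mul1,r2:12,r3:Add1,r4:Mul2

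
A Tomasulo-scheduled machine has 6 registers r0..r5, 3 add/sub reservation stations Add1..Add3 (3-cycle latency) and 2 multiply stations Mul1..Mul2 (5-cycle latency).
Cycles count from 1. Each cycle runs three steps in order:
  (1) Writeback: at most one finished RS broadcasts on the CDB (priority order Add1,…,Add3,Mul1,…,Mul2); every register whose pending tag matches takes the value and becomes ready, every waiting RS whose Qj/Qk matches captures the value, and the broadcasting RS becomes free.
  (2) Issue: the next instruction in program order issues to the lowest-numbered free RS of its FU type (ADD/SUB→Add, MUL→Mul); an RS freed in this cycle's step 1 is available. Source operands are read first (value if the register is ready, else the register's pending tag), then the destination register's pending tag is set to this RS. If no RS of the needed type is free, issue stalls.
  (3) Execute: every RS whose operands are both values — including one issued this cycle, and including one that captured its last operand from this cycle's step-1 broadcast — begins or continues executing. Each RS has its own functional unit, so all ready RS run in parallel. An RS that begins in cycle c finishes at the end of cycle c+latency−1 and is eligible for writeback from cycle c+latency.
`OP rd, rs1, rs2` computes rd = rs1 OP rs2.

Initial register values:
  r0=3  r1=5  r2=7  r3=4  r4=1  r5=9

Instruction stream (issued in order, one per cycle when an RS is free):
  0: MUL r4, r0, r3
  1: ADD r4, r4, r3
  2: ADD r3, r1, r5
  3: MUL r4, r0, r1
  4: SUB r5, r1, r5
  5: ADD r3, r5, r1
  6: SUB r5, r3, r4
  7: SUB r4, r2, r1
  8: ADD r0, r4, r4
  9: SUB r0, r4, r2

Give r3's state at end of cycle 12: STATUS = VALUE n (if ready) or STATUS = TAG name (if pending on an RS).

STATUS = VALUE 1

cycle 1: issue MUL r4<-Mul1 // r0:3,r1:5,r2:7,r3:4,r4:Mul1,r5:9
cycle 2: issue ADD r4<-Add1 // r0:3,r1:5,r2:7,r3:4,r4:Add1,r5:9
cycle 3: issue ADD r3<-Add2 // r0:3,r1:5,r2:7,r3:Add2,r4:Add1,r5:9
cycle 4: issue MUL r4<-Mul2 // r0:3,r1:5,r2:7,r3:Add2,r4:Mul2,r5:9
cycle 5: issue SUB r5<-Add3 // r0:3,r1:5,r2:7,r3:Add2,r4:Mul2,r5:Add3
cycle 6: CDB Add2=14; issue ADD r3<-Add2 // r0:3,r1:5,r2:7,r3:Add2,r4:Mul2,r5:Add3
cycle 7: CDB Mul1=12; stall // r0:3,r1:5,r2:7,r3:Add2,r4:Mul2,r5:Add3
cycle 8: CDB Add3=-4; issue SUB r5<-Add3 // r0:3,r1:5,r2:7,r3:Add2,r4:Mul2,r5:Add3
cycle 9: CDB Mul2=15; stall // r0:3,r1:5,r2:7,r3:Add2,r4:15,r5:Add3
cycle 10: CDB Add1=16; issue SUB r4<-Add1 // r0:3,r1:5,r2:7,r3:Add2,r4:Add1,r5:Add3
cycle 11: CDB Add2=1; issue ADD r0<-Add2 // r0:Add2,r1:5,r2:7,r3:1,r4:Add1,r5:Add3
cycle 12: stall // r0:Add2,r1:5,r2:7,r3:1,r4:Add1,r5:Add3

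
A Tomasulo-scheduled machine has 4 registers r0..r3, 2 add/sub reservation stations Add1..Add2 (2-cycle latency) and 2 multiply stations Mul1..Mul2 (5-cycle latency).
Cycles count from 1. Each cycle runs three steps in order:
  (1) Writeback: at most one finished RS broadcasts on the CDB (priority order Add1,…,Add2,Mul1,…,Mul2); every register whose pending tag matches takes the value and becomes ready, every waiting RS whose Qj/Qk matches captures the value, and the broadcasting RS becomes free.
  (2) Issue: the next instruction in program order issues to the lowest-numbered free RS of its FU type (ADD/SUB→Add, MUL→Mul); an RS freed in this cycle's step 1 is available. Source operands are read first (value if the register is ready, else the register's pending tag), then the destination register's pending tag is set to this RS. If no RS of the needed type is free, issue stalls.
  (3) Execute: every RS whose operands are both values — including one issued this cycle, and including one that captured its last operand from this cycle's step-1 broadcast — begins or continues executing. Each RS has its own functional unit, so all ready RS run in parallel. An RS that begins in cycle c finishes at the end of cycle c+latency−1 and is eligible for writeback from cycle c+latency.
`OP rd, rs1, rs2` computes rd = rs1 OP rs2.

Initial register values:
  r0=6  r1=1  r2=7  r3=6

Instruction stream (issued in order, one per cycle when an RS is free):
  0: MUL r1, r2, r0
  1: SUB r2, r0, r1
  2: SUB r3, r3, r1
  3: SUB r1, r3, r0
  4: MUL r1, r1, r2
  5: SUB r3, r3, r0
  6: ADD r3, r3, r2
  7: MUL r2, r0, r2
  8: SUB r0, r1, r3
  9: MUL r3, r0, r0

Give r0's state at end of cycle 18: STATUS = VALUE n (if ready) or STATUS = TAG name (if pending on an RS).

  c1: issue MUL r1<-Mul1  regs: r0:6,r1:Mul1,r2:7,r3:6
  c2: issue SUB r2<-Add1  regs: r0:6,r1:Mul1,r2:Add1,r3:6
  c3: issue SUB r3<-Add2  regs: r0:6,r1:Mul1,r2:Add1,r3:Add2
  c4: stall  regs: r0:6,r1:Mul1,r2:Add1,r3:Add2
  c5: stall  regs: r0:6,r1:Mul1,r2:Add1,r3:Add2
  c6: CDB Mul1=42; stall  regs: r0:6,r1:42,r2:Add1,r3:Add2
  c7: stall  regs: r0:6,r1:42,r2:Add1,r3:Add2
  c8: CDB Add1=-36; issue SUB r1<-Add1  regs: r0:6,r1:Add1,r2:-36,r3:Add2
  c9: CDB Add2=-36; issue MUL r1<-Mul1  regs: r0:6,r1:Mul1,r2:-36,r3:-36
  c10: issue SUB r3<-Add2  regs: r0:6,r1:Mul1,r2:-36,r3:Add2
  c11: CDB Add1=-42; issue ADD r3<-Add1  regs: r0:6,r1:Mul1,r2:-36,r3:Add1
  c12: CDB Add2=-42; issue MUL r2<-Mul2  regs: r0:6,r1:Mul1,r2:Mul2,r3:Add1
  c13: issue SUB r0<-Add2  regs: r0:Add2,r1:Mul1,r2:Mul2,r3:Add1
  c14: CDB Add1=-78; stall  regs: r0:Add2,r1:Mul1,r2:Mul2,r3:-78
  c15: stall  regs: r0:Add2,r1:Mul1,r2:Mul2,r3:-78
  c16: CDB Mul1=1512; issue MUL r3<-Mul1  regs: r0:Add2,r1:1512,r2:Mul2,r3:Mul1
  c17: CDB Mul2=-216  regs: r0:Add2,r1:1512,r2:-216,r3:Mul1
  c18: CDB Add2=1590  regs: r0:1590,r1:1512,r2:-216,r3:Mul1

STATUS = VALUE 1590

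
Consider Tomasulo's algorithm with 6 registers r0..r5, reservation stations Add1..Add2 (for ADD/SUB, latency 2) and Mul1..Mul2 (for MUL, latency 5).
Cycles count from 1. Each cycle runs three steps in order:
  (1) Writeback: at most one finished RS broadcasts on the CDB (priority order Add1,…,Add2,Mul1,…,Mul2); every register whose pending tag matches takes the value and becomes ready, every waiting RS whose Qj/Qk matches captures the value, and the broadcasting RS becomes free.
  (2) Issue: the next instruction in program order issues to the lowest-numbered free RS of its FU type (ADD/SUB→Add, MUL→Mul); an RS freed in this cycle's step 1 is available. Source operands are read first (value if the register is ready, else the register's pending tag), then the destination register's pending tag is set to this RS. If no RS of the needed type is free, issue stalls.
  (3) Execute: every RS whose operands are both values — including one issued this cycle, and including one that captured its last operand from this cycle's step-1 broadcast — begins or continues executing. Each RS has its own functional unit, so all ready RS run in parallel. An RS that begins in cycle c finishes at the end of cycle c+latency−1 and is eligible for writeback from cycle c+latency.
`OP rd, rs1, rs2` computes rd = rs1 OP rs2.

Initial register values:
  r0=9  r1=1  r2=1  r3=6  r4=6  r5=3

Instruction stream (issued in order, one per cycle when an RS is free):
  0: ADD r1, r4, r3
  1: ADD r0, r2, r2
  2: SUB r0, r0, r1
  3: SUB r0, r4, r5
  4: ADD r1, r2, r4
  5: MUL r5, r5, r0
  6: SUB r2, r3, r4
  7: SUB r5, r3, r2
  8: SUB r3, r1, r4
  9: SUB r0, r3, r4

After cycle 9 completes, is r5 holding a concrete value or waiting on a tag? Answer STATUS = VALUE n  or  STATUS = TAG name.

STATUS = TAG Add2

cycle 1: issue ADD r1<-Add1 // r0:9,r1:Add1,r2:1,r3:6,r4:6,r5:3
cycle 2: issue ADD r0<-Add2 // r0:Add2,r1:Add1,r2:1,r3:6,r4:6,r5:3
cycle 3: CDB Add1=12; issue SUB r0<-Add1 // r0:Add1,r1:12,r2:1,r3:6,r4:6,r5:3
cycle 4: CDB Add2=2; issue SUB r0<-Add2 // r0:Add2,r1:12,r2:1,r3:6,r4:6,r5:3
cycle 5: stall // r0:Add2,r1:12,r2:1,r3:6,r4:6,r5:3
cycle 6: CDB Add1=-10; issue ADD r1<-Add1 // r0:Add2,r1:Add1,r2:1,r3:6,r4:6,r5:3
cycle 7: CDB Add2=3; issue MUL r5<-Mul1 // r0:3,r1:Add1,r2:1,r3:6,r4:6,r5:Mul1
cycle 8: CDB Add1=7; issue SUB r2<-Add1 // r0:3,r1:7,r2:Add1,r3:6,r4:6,r5:Mul1
cycle 9: issue SUB r5<-Add2 // r0:3,r1:7,r2:Add1,r3:6,r4:6,r5:Add2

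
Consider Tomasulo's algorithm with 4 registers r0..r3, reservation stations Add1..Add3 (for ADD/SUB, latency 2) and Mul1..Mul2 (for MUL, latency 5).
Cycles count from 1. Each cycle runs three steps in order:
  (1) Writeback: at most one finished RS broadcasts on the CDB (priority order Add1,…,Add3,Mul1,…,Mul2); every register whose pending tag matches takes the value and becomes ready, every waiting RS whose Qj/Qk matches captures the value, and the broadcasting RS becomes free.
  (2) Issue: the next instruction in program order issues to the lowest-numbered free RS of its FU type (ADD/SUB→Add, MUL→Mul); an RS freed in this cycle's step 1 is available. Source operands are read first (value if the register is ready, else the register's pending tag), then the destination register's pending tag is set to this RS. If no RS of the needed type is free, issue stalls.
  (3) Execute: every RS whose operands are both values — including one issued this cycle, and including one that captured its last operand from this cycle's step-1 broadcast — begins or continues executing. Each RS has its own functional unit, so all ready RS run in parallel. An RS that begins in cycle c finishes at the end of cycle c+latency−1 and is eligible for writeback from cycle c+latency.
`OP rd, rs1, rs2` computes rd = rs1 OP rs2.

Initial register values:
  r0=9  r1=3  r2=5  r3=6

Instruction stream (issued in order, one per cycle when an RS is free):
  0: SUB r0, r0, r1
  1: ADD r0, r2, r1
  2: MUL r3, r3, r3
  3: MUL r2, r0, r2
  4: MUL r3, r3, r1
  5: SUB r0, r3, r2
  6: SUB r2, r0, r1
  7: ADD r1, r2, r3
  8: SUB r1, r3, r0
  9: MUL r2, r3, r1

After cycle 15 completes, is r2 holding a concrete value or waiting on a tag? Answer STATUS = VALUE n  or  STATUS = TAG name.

  c1: issue SUB r0<-Add1  regs: r0:Add1,r1:3,r2:5,r3:6
  c2: issue ADD r0<-Add2  regs: r0:Add2,r1:3,r2:5,r3:6
  c3: CDB Add1=6; issue MUL r3<-Mul1  regs: r0:Add2,r1:3,r2:5,r3:Mul1
  c4: CDB Add2=8; issue MUL r2<-Mul2  regs: r0:8,r1:3,r2:Mul2,r3:Mul1
  c5: stall  regs: r0:8,r1:3,r2:Mul2,r3:Mul1
  c6: stall  regs: r0:8,r1:3,r2:Mul2,r3:Mul1
  c7: stall  regs: r0:8,r1:3,r2:Mul2,r3:Mul1
  c8: CDB Mul1=36; issue MUL r3<-Mul1  regs: r0:8,r1:3,r2:Mul2,r3:Mul1
  c9: CDB Mul2=40; issue SUB r0<-Add1  regs: r0:Add1,r1:3,r2:40,r3:Mul1
  c10: issue SUB r2<-Add2  regs: r0:Add1,r1:3,r2:Add2,r3:Mul1
  c11: issue ADD r1<-Add3  regs: r0:Add1,r1:Add3,r2:Add2,r3:Mul1
  c12: stall  regs: r0:Add1,r1:Add3,r2:Add2,r3:Mul1
  c13: CDB Mul1=108; stall  regs: r0:Add1,r1:Add3,r2:Add2,r3:108
  c14: stall  regs: r0:Add1,r1:Add3,r2:Add2,r3:108
  c15: CDB Add1=68; issue SUB r1<-Add1  regs: r0:68,r1:Add1,r2:Add2,r3:108

STATUS = TAG Add2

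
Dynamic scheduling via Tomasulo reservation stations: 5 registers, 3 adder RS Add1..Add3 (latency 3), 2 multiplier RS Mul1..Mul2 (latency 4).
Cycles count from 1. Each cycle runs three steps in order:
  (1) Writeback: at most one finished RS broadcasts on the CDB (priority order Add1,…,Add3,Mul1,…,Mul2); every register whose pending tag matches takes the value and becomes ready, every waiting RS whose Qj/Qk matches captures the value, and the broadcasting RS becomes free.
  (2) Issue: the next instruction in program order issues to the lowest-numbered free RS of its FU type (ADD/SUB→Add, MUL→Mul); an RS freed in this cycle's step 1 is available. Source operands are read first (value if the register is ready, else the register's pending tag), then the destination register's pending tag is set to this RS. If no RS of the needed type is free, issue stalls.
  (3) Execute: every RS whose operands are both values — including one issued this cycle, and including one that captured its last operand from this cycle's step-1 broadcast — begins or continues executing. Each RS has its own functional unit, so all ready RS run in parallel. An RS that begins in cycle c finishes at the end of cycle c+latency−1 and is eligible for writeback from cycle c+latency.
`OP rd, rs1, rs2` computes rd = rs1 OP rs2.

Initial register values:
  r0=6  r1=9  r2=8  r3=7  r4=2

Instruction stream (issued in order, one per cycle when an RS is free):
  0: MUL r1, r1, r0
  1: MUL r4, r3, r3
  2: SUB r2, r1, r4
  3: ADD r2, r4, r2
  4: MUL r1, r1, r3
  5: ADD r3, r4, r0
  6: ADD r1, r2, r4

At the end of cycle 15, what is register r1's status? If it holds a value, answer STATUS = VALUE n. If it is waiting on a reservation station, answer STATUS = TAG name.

cycle 1: issue MUL r1<-Mul1 // r0:6,r1:Mul1,r2:8,r3:7,r4:2
cycle 2: issue MUL r4<-Mul2 // r0:6,r1:Mul1,r2:8,r3:7,r4:Mul2
cycle 3: issue SUB r2<-Add1 // r0:6,r1:Mul1,r2:Add1,r3:7,r4:Mul2
cycle 4: issue ADD r2<-Add2 // r0:6,r1:Mul1,r2:Add2,r3:7,r4:Mul2
cycle 5: CDB Mul1=54; issue MUL r1<-Mul1 // r0:6,r1:Mul1,r2:Add2,r3:7,r4:Mul2
cycle 6: CDB Mul2=49; issue ADD r3<-Add3 // r0:6,r1:Mul1,r2:Add2,r3:Add3,r4:49
cycle 7: stall // r0:6,r1:Mul1,r2:Add2,r3:Add3,r4:49
cycle 8: stall // r0:6,r1:Mul1,r2:Add2,r3:Add3,r4:49
cycle 9: CDB Add1=5; issue ADD r1<-Add1 // r0:6,r1:Add1,r2:Add2,r3:Add3,r4:49
cycle 10: CDB Add3=55 // r0:6,r1:Add1,r2:Add2,r3:55,r4:49
cycle 11: CDB Mul1=378 // r0:6,r1:Add1,r2:Add2,r3:55,r4:49
cycle 12: CDB Add2=54 // r0:6,r1:Add1,r2:54,r3:55,r4:49
cycle 13: - // r0:6,r1:Add1,r2:54,r3:55,r4:49
cycle 14: - // r0:6,r1:Add1,r2:54,r3:55,r4:49
cycle 15: CDB Add1=103 // r0:6,r1:103,r2:54,r3:55,r4:49

STATUS = VALUE 103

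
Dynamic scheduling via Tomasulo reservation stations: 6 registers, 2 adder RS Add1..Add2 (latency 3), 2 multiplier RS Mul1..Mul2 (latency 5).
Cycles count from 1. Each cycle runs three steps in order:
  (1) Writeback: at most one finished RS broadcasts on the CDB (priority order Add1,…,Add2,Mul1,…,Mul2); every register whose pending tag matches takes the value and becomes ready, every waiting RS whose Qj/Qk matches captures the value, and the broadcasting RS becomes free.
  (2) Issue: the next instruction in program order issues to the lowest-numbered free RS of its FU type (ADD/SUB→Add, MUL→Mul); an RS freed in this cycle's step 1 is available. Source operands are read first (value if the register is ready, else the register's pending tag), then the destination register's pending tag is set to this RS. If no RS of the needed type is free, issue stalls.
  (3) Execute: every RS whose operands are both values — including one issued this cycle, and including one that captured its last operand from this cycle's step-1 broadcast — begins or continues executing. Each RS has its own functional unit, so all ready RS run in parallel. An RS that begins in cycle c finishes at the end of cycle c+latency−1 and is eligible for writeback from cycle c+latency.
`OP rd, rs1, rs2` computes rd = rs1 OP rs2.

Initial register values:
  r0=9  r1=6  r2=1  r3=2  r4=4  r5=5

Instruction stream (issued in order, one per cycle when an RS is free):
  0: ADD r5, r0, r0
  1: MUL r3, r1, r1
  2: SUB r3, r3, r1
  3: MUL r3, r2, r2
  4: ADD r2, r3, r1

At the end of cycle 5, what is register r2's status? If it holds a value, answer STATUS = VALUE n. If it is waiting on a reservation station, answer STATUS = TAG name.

STATUS = TAG Add1

  c1: issue ADD r5<-Add1  regs: r0:9,r1:6,r2:1,r3:2,r4:4,r5:Add1
  c2: issue MUL r3<-Mul1  regs: r0:9,r1:6,r2:1,r3:Mul1,r4:4,r5:Add1
  c3: issue SUB r3<-Add2  regs: r0:9,r1:6,r2:1,r3:Add2,r4:4,r5:Add1
  c4: CDB Add1=18; issue MUL r3<-Mul2  regs: r0:9,r1:6,r2:1,r3:Mul2,r4:4,r5:18
  c5: issue ADD r2<-Add1  regs: r0:9,r1:6,r2:Add1,r3:Mul2,r4:4,r5:18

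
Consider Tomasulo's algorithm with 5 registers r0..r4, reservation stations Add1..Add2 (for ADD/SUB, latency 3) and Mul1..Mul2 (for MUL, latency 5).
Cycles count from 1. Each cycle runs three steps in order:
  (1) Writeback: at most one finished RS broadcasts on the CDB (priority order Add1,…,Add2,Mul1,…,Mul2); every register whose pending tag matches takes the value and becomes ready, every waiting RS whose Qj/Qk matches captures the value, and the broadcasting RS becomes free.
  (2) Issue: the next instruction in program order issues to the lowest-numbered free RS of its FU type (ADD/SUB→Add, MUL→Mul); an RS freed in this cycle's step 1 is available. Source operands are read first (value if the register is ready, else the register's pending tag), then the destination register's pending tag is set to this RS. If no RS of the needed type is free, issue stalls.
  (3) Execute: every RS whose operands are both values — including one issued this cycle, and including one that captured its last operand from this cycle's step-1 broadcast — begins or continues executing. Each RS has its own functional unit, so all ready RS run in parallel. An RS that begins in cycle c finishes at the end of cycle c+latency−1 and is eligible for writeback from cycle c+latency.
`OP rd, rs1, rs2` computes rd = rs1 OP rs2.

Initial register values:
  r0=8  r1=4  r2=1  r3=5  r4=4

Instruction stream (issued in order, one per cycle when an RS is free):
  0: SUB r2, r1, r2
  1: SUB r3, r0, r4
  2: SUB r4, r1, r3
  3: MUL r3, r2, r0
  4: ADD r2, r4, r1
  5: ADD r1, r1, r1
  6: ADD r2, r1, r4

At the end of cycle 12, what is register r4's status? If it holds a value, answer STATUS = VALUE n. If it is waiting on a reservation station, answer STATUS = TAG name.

c1: issue SUB r2<-Add1 | r0:8,r1:4,r2:Add1,r3:5,r4:4
c2: issue SUB r3<-Add2 | r0:8,r1:4,r2:Add1,r3:Add2,r4:4
c3: stall | r0:8,r1:4,r2:Add1,r3:Add2,r4:4
c4: CDB Add1=3; issue SUB r4<-Add1 | r0:8,r1:4,r2:3,r3:Add2,r4:Add1
c5: CDB Add2=4; issue MUL r3<-Mul1 | r0:8,r1:4,r2:3,r3:Mul1,r4:Add1
c6: issue ADD r2<-Add2 | r0:8,r1:4,r2:Add2,r3:Mul1,r4:Add1
c7: stall | r0:8,r1:4,r2:Add2,r3:Mul1,r4:Add1
c8: CDB Add1=0; issue ADD r1<-Add1 | r0:8,r1:Add1,r2:Add2,r3:Mul1,r4:0
c9: stall | r0:8,r1:Add1,r2:Add2,r3:Mul1,r4:0
c10: CDB Mul1=24; stall | r0:8,r1:Add1,r2:Add2,r3:24,r4:0
c11: CDB Add1=8; issue ADD r2<-Add1 | r0:8,r1:8,r2:Add1,r3:24,r4:0
c12: CDB Add2=4 | r0:8,r1:8,r2:Add1,r3:24,r4:0

STATUS = VALUE 0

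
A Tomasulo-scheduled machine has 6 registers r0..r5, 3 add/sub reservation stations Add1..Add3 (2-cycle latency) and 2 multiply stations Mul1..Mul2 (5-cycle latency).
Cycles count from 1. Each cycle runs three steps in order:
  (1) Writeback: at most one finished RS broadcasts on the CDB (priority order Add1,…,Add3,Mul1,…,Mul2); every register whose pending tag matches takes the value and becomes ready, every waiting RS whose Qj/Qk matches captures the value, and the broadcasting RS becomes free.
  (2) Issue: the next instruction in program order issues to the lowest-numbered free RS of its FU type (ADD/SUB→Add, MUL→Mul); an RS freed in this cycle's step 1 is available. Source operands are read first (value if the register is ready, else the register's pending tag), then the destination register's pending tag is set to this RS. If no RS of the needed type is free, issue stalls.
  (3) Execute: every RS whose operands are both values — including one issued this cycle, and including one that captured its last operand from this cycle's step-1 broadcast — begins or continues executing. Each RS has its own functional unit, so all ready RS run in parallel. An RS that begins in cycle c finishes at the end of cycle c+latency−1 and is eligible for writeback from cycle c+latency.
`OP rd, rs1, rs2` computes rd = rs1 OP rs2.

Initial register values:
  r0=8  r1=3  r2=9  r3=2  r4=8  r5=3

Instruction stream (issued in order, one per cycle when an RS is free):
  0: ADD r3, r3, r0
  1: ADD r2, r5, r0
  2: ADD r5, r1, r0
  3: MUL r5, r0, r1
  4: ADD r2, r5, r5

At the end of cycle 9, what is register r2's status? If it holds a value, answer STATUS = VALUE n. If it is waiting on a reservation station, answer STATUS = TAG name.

STATUS = TAG Add1

c1: issue ADD r3<-Add1 | r0:8,r1:3,r2:9,r3:Add1,r4:8,r5:3
c2: issue ADD r2<-Add2 | r0:8,r1:3,r2:Add2,r3:Add1,r4:8,r5:3
c3: CDB Add1=10; issue ADD r5<-Add1 | r0:8,r1:3,r2:Add2,r3:10,r4:8,r5:Add1
c4: CDB Add2=11; issue MUL r5<-Mul1 | r0:8,r1:3,r2:11,r3:10,r4:8,r5:Mul1
c5: CDB Add1=11; issue ADD r2<-Add1 | r0:8,r1:3,r2:Add1,r3:10,r4:8,r5:Mul1
c6: - | r0:8,r1:3,r2:Add1,r3:10,r4:8,r5:Mul1
c7: - | r0:8,r1:3,r2:Add1,r3:10,r4:8,r5:Mul1
c8: - | r0:8,r1:3,r2:Add1,r3:10,r4:8,r5:Mul1
c9: CDB Mul1=24 | r0:8,r1:3,r2:Add1,r3:10,r4:8,r5:24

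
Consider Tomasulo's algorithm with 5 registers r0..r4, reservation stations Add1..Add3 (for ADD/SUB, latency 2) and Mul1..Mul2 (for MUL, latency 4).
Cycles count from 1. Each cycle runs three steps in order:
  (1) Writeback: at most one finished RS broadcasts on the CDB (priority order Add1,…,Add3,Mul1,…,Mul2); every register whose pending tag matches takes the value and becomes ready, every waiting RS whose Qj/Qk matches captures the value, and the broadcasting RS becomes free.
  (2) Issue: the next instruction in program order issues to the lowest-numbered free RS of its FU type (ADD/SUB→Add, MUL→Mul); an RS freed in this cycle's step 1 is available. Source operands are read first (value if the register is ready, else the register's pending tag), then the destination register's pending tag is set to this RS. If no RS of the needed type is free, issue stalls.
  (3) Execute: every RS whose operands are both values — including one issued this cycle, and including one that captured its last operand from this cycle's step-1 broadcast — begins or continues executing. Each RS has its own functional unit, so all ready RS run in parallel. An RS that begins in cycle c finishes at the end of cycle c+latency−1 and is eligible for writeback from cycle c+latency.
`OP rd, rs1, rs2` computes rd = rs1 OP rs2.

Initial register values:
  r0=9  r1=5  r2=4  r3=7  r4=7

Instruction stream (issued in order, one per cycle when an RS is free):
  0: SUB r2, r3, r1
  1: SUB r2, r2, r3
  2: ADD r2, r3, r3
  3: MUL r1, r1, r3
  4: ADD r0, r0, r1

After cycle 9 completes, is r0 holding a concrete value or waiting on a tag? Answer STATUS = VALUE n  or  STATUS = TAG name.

STATUS = TAG Add1

cycle 1: issue SUB r2<-Add1 // r0:9,r1:5,r2:Add1,r3:7,r4:7
cycle 2: issue SUB r2<-Add2 // r0:9,r1:5,r2:Add2,r3:7,r4:7
cycle 3: CDB Add1=2; issue ADD r2<-Add1 // r0:9,r1:5,r2:Add1,r3:7,r4:7
cycle 4: issue MUL r1<-Mul1 // r0:9,r1:Mul1,r2:Add1,r3:7,r4:7
cycle 5: CDB Add1=14; issue ADD r0<-Add1 // r0:Add1,r1:Mul1,r2:14,r3:7,r4:7
cycle 6: CDB Add2=-5 // r0:Add1,r1:Mul1,r2:14,r3:7,r4:7
cycle 7: - // r0:Add1,r1:Mul1,r2:14,r3:7,r4:7
cycle 8: CDB Mul1=35 // r0:Add1,r1:35,r2:14,r3:7,r4:7
cycle 9: - // r0:Add1,r1:35,r2:14,r3:7,r4:7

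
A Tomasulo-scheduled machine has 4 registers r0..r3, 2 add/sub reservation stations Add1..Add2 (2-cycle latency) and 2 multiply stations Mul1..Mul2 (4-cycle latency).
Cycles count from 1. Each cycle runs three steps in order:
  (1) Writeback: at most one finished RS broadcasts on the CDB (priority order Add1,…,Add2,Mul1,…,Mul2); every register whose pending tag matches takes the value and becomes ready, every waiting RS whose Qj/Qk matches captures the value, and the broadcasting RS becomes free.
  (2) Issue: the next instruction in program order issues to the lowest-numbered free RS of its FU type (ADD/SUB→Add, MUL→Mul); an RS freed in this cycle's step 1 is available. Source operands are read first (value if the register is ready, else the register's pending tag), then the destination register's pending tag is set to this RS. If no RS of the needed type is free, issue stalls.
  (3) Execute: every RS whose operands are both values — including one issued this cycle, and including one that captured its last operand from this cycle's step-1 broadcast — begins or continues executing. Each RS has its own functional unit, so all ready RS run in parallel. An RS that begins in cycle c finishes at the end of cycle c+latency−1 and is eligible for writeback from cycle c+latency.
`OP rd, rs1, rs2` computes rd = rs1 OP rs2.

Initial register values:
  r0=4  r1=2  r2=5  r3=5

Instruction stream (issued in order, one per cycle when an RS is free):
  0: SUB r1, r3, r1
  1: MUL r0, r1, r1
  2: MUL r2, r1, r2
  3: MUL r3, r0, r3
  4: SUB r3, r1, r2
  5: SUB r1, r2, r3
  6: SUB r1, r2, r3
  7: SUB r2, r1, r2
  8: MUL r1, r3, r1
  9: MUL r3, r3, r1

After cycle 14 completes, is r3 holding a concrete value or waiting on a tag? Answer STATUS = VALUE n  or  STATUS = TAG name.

STATUS = TAG Mul2

cycle 1: issue SUB r1<-Add1 // r0:4,r1:Add1,r2:5,r3:5
cycle 2: issue MUL r0<-Mul1 // r0:Mul1,r1:Add1,r2:5,r3:5
cycle 3: CDB Add1=3; issue MUL r2<-Mul2 // r0:Mul1,r1:3,r2:Mul2,r3:5
cycle 4: stall // r0:Mul1,r1:3,r2:Mul2,r3:5
cycle 5: stall // r0:Mul1,r1:3,r2:Mul2,r3:5
cycle 6: stall // r0:Mul1,r1:3,r2:Mul2,r3:5
cycle 7: CDB Mul1=9; issue MUL r3<-Mul1 // r0:9,r1:3,r2:Mul2,r3:Mul1
cycle 8: CDB Mul2=15; issue SUB r3<-Add1 // r0:9,r1:3,r2:15,r3:Add1
cycle 9: issue SUB r1<-Add2 // r0:9,r1:Add2,r2:15,r3:Add1
cycle 10: CDB Add1=-12; issue SUB r1<-Add1 // r0:9,r1:Add1,r2:15,r3:-12
cycle 11: CDB Mul1=45; stall // r0:9,r1:Add1,r2:15,r3:-12
cycle 12: CDB Add1=27; issue SUB r2<-Add1 // r0:9,r1:27,r2:Add1,r3:-12
cycle 13: CDB Add2=27; issue MUL r1<-Mul1 // r0:9,r1:Mul1,r2:Add1,r3:-12
cycle 14: CDB Add1=12; issue MUL r3<-Mul2 // r0:9,r1:Mul1,r2:12,r3:Mul2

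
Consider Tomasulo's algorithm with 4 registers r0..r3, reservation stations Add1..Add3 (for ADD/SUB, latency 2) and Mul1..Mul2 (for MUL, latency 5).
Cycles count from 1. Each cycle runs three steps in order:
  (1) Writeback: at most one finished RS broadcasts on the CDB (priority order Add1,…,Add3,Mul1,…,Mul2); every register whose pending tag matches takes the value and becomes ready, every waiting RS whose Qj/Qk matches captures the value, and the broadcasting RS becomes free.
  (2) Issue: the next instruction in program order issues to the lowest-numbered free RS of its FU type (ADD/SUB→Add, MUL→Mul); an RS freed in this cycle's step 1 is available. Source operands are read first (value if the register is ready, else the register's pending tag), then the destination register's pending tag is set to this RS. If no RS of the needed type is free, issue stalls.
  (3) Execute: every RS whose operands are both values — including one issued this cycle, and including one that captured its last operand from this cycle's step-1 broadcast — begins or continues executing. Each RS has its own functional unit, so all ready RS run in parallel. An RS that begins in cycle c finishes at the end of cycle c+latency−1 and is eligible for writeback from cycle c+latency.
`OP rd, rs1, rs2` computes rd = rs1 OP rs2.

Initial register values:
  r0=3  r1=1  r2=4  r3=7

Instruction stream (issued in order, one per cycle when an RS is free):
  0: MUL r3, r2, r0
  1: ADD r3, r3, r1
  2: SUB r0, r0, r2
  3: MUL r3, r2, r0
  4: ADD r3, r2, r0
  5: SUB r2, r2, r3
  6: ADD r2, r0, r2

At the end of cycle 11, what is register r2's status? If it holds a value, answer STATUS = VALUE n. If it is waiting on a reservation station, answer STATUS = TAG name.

  c1: issue MUL r3<-Mul1  regs: r0:3,r1:1,r2:4,r3:Mul1
  c2: issue ADD r3<-Add1  regs: r0:3,r1:1,r2:4,r3:Add1
  c3: issue SUB r0<-Add2  regs: r0:Add2,r1:1,r2:4,r3:Add1
  c4: issue MUL r3<-Mul2  regs: r0:Add2,r1:1,r2:4,r3:Mul2
  c5: CDB Add2=-1; issue ADD r3<-Add2  regs: r0:-1,r1:1,r2:4,r3:Add2
  c6: CDB Mul1=12; issue SUB r2<-Add3  regs: r0:-1,r1:1,r2:Add3,r3:Add2
  c7: CDB Add2=3; issue ADD r2<-Add2  regs: r0:-1,r1:1,r2:Add2,r3:3
  c8: CDB Add1=13  regs: r0:-1,r1:1,r2:Add2,r3:3
  c9: CDB Add3=1  regs: r0:-1,r1:1,r2:Add2,r3:3
  c10: CDB Mul2=-4  regs: r0:-1,r1:1,r2:Add2,r3:3
  c11: CDB Add2=0  regs: r0:-1,r1:1,r2:0,r3:3

STATUS = VALUE 0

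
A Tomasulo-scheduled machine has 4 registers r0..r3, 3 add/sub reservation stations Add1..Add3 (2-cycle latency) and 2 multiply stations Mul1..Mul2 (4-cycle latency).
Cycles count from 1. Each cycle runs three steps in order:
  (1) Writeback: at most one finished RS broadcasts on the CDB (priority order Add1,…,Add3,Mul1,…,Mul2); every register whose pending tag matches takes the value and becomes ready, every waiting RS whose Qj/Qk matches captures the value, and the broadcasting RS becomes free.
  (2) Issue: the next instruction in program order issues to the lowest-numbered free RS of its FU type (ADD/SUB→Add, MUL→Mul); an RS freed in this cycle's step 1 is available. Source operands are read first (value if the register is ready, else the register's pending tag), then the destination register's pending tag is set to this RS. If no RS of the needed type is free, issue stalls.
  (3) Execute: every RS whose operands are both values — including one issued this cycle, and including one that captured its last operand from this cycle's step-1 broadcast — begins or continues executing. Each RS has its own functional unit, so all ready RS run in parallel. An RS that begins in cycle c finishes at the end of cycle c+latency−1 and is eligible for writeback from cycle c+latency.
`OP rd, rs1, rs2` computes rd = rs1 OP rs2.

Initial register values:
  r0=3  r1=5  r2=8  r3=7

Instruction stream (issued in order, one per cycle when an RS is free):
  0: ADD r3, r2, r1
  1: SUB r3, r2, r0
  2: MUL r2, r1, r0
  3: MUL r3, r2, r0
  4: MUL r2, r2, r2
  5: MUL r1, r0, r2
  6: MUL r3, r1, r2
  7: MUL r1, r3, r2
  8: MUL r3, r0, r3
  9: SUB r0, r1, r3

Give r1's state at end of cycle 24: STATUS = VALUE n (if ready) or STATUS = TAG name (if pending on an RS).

STATUS = VALUE 34171875

cycle 1: issue ADD r3<-Add1 // r0:3,r1:5,r2:8,r3:Add1
cycle 2: issue SUB r3<-Add2 // r0:3,r1:5,r2:8,r3:Add2
cycle 3: CDB Add1=13; issue MUL r2<-Mul1 // r0:3,r1:5,r2:Mul1,r3:Add2
cycle 4: CDB Add2=5; issue MUL r3<-Mul2 // r0:3,r1:5,r2:Mul1,r3:Mul2
cycle 5: stall // r0:3,r1:5,r2:Mul1,r3:Mul2
cycle 6: stall // r0:3,r1:5,r2:Mul1,r3:Mul2
cycle 7: CDB Mul1=15; issue MUL r2<-Mul1 // r0:3,r1:5,r2:Mul1,r3:Mul2
cycle 8: stall // r0:3,r1:5,r2:Mul1,r3:Mul2
cycle 9: stall // r0:3,r1:5,r2:Mul1,r3:Mul2
cycle 10: stall // r0:3,r1:5,r2:Mul1,r3:Mul2
cycle 11: CDB Mul1=225; issue MUL r1<-Mul1 // r0:3,r1:Mul1,r2:225,r3:Mul2
cycle 12: CDB Mul2=45; issue MUL r3<-Mul2 // r0:3,r1:Mul1,r2:225,r3:Mul2
cycle 13: stall // r0:3,r1:Mul1,r2:225,r3:Mul2
cycle 14: stall // r0:3,r1:Mul1,r2:225,r3:Mul2
cycle 15: CDB Mul1=675; issue MUL r1<-Mul1 // r0:3,r1:Mul1,r2:225,r3:Mul2
cycle 16: stall // r0:3,r1:Mul1,r2:225,r3:Mul2
cycle 17: stall // r0:3,r1:Mul1,r2:225,r3:Mul2
cycle 18: stall // r0:3,r1:Mul1,r2:225,r3:Mul2
cycle 19: CDB Mul2=151875; issue MUL r3<-Mul2 // r0:3,r1:Mul1,r2:225,r3:Mul2
cycle 20: issue SUB r0<-Add1 // r0:Add1,r1:Mul1,r2:225,r3:Mul2
cycle 21: - // r0:Add1,r1:Mul1,r2:225,r3:Mul2
cycle 22: - // r0:Add1,r1:Mul1,r2:225,r3:Mul2
cycle 23: CDB Mul1=34171875 // r0:Add1,r1:34171875,r2:225,r3:Mul2
cycle 24: CDB Mul2=455625 // r0:Add1,r1:34171875,r2:225,r3:455625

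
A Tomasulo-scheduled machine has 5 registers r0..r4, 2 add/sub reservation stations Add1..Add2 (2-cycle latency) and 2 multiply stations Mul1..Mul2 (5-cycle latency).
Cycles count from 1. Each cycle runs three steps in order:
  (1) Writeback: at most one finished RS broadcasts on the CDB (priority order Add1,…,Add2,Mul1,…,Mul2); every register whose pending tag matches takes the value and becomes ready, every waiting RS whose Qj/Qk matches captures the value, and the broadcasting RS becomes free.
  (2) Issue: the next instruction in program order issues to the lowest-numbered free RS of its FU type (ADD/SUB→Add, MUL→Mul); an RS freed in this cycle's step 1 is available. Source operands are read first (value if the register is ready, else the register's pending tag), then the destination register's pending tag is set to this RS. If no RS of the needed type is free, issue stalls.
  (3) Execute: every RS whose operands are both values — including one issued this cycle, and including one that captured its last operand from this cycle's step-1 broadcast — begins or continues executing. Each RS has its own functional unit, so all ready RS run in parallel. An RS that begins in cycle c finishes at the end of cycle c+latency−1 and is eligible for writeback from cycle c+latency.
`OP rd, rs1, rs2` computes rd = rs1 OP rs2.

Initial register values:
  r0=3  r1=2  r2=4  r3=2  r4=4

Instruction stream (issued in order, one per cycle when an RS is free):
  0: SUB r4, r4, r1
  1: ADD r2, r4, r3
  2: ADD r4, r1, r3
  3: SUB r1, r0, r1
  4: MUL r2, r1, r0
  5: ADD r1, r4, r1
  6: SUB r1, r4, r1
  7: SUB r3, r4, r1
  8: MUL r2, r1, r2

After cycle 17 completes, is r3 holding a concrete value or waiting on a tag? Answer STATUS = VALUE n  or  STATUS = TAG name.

cycle 1: issue SUB r4<-Add1 // r0:3,r1:2,r2:4,r3:2,r4:Add1
cycle 2: issue ADD r2<-Add2 // r0:3,r1:2,r2:Add2,r3:2,r4:Add1
cycle 3: CDB Add1=2; issue ADD r4<-Add1 // r0:3,r1:2,r2:Add2,r3:2,r4:Add1
cycle 4: stall // r0:3,r1:2,r2:Add2,r3:2,r4:Add1
cycle 5: CDB Add1=4; issue SUB r1<-Add1 // r0:3,r1:Add1,r2:Add2,r3:2,r4:4
cycle 6: CDB Add2=4; issue MUL r2<-Mul1 // r0:3,r1:Add1,r2:Mul1,r3:2,r4:4
cycle 7: CDB Add1=1; issue ADD r1<-Add1 // r0:3,r1:Add1,r2:Mul1,r3:2,r4:4
cycle 8: issue SUB r1<-Add2 // r0:3,r1:Add2,r2:Mul1,r3:2,r4:4
cycle 9: CDB Add1=5; issue SUB r3<-Add1 // r0:3,r1:Add2,r2:Mul1,r3:Add1,r4:4
cycle 10: issue MUL r2<-Mul2 // r0:3,r1:Add2,r2:Mul2,r3:Add1,r4:4
cycle 11: CDB Add2=-1 // r0:3,r1:-1,r2:Mul2,r3:Add1,r4:4
cycle 12: CDB Mul1=3 // r0:3,r1:-1,r2:Mul2,r3:Add1,r4:4
cycle 13: CDB Add1=5 // r0:3,r1:-1,r2:Mul2,r3:5,r4:4
cycle 14: - // r0:3,r1:-1,r2:Mul2,r3:5,r4:4
cycle 15: - // r0:3,r1:-1,r2:Mul2,r3:5,r4:4
cycle 16: - // r0:3,r1:-1,r2:Mul2,r3:5,r4:4
cycle 17: CDB Mul2=-3 // r0:3,r1:-1,r2:-3,r3:5,r4:4

STATUS = VALUE 5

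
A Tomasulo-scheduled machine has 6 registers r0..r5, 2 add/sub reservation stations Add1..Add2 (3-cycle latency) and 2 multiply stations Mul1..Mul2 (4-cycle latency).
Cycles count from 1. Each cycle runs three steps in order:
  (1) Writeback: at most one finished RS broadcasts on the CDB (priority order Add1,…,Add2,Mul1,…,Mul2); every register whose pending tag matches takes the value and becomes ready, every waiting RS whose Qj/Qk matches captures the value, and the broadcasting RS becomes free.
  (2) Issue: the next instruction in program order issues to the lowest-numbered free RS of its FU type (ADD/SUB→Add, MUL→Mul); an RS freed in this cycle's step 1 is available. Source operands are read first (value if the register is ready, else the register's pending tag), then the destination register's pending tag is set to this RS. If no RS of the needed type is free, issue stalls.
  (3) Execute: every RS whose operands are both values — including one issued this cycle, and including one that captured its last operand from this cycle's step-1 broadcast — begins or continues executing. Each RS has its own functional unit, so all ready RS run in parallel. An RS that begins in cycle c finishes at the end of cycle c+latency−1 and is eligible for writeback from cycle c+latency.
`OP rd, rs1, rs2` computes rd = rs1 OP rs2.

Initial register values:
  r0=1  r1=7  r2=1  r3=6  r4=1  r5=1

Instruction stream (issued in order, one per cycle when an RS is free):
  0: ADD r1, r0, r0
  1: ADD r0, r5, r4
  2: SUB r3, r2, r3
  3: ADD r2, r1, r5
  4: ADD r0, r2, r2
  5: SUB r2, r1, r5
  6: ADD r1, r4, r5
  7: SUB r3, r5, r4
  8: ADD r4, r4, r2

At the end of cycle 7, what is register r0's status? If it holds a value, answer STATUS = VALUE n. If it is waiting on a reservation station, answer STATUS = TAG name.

  c1: issue ADD r1<-Add1  regs: r0:1,r1:Add1,r2:1,r3:6,r4:1,r5:1
  c2: issue ADD r0<-Add2  regs: r0:Add2,r1:Add1,r2:1,r3:6,r4:1,r5:1
  c3: stall  regs: r0:Add2,r1:Add1,r2:1,r3:6,r4:1,r5:1
  c4: CDB Add1=2; issue SUB r3<-Add1  regs: r0:Add2,r1:2,r2:1,r3:Add1,r4:1,r5:1
  c5: CDB Add2=2; issue ADD r2<-Add2  regs: r0:2,r1:2,r2:Add2,r3:Add1,r4:1,r5:1
  c6: stall  regs: r0:2,r1:2,r2:Add2,r3:Add1,r4:1,r5:1
  c7: CDB Add1=-5; issue ADD r0<-Add1  regs: r0:Add1,r1:2,r2:Add2,r3:-5,r4:1,r5:1

STATUS = TAG Add1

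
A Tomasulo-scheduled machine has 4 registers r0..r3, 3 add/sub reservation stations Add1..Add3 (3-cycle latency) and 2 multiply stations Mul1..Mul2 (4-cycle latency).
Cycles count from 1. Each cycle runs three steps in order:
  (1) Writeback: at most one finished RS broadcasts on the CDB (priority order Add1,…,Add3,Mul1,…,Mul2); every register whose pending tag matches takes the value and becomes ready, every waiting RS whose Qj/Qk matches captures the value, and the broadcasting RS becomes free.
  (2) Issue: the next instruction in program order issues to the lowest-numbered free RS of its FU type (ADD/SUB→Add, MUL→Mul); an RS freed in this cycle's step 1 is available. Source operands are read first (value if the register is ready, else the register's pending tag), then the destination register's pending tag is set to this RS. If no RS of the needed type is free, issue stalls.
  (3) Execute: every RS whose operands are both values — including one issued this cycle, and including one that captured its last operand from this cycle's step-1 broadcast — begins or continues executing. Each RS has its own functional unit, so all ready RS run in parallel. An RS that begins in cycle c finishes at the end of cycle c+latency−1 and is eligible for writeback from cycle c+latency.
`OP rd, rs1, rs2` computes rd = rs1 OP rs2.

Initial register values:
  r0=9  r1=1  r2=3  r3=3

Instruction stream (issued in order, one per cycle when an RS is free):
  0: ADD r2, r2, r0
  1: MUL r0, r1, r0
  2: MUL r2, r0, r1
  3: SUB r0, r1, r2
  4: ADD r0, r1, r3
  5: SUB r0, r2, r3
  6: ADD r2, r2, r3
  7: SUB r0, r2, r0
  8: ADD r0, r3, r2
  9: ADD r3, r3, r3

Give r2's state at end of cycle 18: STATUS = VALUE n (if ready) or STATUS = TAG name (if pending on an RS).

STATUS = VALUE 12

cycle 1: issue ADD r2<-Add1 // r0:9,r1:1,r2:Add1,r3:3
cycle 2: issue MUL r0<-Mul1 // r0:Mul1,r1:1,r2:Add1,r3:3
cycle 3: issue MUL r2<-Mul2 // r0:Mul1,r1:1,r2:Mul2,r3:3
cycle 4: CDB Add1=12; issue SUB r0<-Add1 // r0:Add1,r1:1,r2:Mul2,r3:3
cycle 5: issue ADD r0<-Add2 // r0:Add2,r1:1,r2:Mul2,r3:3
cycle 6: CDB Mul1=9; issue SUB r0<-Add3 // r0:Add3,r1:1,r2:Mul2,r3:3
cycle 7: stall // r0:Add3,r1:1,r2:Mul2,r3:3
cycle 8: CDB Add2=4; issue ADD r2<-Add2 // r0:Add3,r1:1,r2:Add2,r3:3
cycle 9: stall // r0:Add3,r1:1,r2:Add2,r3:3
cycle 10: CDB Mul2=9; stall // r0:Add3,r1:1,r2:Add2,r3:3
cycle 11: stall // r0:Add3,r1:1,r2:Add2,r3:3
cycle 12: stall // r0:Add3,r1:1,r2:Add2,r3:3
cycle 13: CDB Add1=-8; issue SUB r0<-Add1 // r0:Add1,r1:1,r2:Add2,r3:3
cycle 14: CDB Add2=12; issue ADD r0<-Add2 // r0:Add2,r1:1,r2:12,r3:3
cycle 15: CDB Add3=6; issue ADD r3<-Add3 // r0:Add2,r1:1,r2:12,r3:Add3
cycle 16: - // r0:Add2,r1:1,r2:12,r3:Add3
cycle 17: CDB Add2=15 // r0:15,r1:1,r2:12,r3:Add3
cycle 18: CDB Add1=6 // r0:15,r1:1,r2:12,r3:Add3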